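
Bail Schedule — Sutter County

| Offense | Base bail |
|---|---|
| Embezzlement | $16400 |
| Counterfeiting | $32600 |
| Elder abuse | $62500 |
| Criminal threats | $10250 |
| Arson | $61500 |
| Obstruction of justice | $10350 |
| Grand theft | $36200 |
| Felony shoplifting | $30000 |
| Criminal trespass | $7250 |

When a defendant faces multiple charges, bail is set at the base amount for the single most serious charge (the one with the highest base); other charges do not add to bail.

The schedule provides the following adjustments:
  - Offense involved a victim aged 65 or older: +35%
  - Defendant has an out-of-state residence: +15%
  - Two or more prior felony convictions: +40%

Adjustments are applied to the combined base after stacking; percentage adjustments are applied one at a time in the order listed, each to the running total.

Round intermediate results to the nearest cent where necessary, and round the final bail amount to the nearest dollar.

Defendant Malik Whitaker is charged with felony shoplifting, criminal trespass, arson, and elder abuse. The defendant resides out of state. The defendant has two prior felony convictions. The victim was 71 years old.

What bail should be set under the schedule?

$135844

Base amounts from the schedule: felony shoplifting $30000; criminal trespass $7250; arson $61500; elder abuse $62500.
Stacking rule: use the highest base only. Highest is elder abuse at $62500. Combined base = $62500.
Offense involved a victim aged 65 or older (+35%): $62500 × 1.35 = $84375.
Defendant has an out-of-state residence (+15%): $84375 × 1.15 = $97031.25.
Two or more prior felony convictions (+40%): $97031.25 × 1.4 = $135843.75.
Rounded to the nearest dollar: $135844.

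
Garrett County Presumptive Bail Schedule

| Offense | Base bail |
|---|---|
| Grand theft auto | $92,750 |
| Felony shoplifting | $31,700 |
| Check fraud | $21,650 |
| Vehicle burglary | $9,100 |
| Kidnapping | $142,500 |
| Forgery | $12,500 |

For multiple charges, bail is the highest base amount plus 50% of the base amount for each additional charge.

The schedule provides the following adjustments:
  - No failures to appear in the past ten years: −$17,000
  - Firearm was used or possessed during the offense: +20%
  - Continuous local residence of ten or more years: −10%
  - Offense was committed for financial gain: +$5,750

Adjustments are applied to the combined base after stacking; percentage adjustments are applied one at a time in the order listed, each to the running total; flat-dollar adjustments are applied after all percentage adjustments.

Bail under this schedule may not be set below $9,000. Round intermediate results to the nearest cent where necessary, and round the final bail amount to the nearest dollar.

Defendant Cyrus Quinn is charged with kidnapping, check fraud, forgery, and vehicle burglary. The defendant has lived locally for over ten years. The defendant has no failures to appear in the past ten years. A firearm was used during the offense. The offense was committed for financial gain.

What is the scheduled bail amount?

$166,005

Base amounts from the schedule: kidnapping $142,500; check fraud $21,650; forgery $12,500; vehicle burglary $9,100.
Stacking rule: highest base plus 50% of each additional charge. Highest is kidnapping at $142,500. Additional: $21,650 × 50% = $10,825; $12,500 × 50% = $6,250; $9,100 × 50% = $4,550. Combined base = $142,500 + $21,625 = $164,125.
Firearm was used or possessed during the offense (+20%): $164,125 × 1.2 = $196,950.
Continuous local residence of ten or more years (−10%): $196,950 × 0.9 = $177,255.
No failures to appear in the past ten years (−$17,000 flat): $177,255 − $17,000 = $160,255.
Offense was committed for financial gain (+$5,750 flat): $160,255 + $5,750 = $166,005.
$166,005 is at or above the $9,000 minimum.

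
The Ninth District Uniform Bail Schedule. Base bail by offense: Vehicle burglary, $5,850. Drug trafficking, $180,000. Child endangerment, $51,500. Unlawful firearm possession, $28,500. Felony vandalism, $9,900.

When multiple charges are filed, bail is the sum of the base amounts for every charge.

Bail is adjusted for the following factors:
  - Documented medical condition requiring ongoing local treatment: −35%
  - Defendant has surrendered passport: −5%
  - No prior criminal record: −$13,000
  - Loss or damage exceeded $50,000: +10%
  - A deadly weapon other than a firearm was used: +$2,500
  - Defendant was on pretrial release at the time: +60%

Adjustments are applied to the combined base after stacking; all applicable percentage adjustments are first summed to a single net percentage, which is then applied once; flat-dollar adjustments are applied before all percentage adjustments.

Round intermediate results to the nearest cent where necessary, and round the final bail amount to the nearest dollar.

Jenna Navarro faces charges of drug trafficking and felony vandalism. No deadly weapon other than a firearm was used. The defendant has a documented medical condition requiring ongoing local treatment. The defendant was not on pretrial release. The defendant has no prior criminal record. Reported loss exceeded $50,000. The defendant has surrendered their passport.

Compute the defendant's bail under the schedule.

Base amounts from the schedule: drug trafficking $180,000; felony vandalism $9,900.
Stacking rule: sum of all bases. $180,000 + $9,900 = $189,900.
No prior criminal record (−$13,000 flat): $189,900 − $13,000 = $176,900.
Net percentage adjustment: −35% −5% +10% = −30%. $176,900 × 0.7 = $123,830.

$123,830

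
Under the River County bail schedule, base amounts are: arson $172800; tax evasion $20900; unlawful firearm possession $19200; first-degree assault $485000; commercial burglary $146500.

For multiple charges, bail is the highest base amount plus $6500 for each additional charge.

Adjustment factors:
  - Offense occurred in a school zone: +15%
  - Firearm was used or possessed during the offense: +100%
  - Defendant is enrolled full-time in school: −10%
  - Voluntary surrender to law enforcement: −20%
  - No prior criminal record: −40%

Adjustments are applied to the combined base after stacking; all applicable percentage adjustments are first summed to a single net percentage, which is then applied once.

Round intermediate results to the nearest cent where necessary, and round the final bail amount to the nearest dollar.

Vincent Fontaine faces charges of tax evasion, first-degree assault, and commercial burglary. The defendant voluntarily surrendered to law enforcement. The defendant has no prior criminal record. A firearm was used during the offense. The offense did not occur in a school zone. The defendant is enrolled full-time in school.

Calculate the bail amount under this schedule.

Base amounts from the schedule: tax evasion $20900; first-degree assault $485000; commercial burglary $146500.
Stacking rule: highest base plus $6500 per additional charge. Highest is first-degree assault at $485000; 2 additional charges → +$13000. Combined base = $498000.
Net percentage adjustment: +100% −10% −20% −40% = +30%. $498000 × 1.3 = $647400.

$647400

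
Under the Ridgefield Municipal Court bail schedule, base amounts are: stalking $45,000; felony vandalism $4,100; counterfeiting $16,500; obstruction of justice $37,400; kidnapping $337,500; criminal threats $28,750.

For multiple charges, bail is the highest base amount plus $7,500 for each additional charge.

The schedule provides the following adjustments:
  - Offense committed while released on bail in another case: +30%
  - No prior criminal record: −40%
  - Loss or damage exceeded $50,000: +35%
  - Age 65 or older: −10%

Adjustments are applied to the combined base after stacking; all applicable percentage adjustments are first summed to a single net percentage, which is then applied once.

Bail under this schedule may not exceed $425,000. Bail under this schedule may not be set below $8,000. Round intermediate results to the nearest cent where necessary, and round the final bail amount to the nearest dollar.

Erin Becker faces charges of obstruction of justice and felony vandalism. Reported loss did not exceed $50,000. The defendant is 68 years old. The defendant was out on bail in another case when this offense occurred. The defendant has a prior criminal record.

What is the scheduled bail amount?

$53,880

Base amounts from the schedule: obstruction of justice $37,400; felony vandalism $4,100.
Stacking rule: highest base plus $7,500 per additional charge. Highest is obstruction of justice at $37,400; 1 additional charge → +$7,500. Combined base = $44,900.
Net percentage adjustment: +30% −10% = +20%. $44,900 × 1.2 = $53,880.
$53,880 is within the $425,000 maximum.
$53,880 is at or above the $8,000 minimum.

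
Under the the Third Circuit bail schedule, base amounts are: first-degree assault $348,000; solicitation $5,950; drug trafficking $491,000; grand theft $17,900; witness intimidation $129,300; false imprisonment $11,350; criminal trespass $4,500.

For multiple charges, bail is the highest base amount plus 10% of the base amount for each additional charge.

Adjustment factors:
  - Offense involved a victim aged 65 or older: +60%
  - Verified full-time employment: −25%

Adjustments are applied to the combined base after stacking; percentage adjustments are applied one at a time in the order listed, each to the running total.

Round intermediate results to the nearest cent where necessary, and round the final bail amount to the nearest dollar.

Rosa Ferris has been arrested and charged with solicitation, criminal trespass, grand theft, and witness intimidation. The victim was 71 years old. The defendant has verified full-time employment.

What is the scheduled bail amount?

$158,562

Base amounts from the schedule: solicitation $5,950; criminal trespass $4,500; grand theft $17,900; witness intimidation $129,300.
Stacking rule: highest base plus 10% of each additional charge. Highest is witness intimidation at $129,300. Additional: $5,950 × 10% = $595; $4,500 × 10% = $450; $17,900 × 10% = $1,790. Combined base = $129,300 + $2,835 = $132,135.
Offense involved a victim aged 65 or older (+60%): $132,135 × 1.6 = $211,416.
Verified full-time employment (−25%): $211,416 × 0.75 = $158,562.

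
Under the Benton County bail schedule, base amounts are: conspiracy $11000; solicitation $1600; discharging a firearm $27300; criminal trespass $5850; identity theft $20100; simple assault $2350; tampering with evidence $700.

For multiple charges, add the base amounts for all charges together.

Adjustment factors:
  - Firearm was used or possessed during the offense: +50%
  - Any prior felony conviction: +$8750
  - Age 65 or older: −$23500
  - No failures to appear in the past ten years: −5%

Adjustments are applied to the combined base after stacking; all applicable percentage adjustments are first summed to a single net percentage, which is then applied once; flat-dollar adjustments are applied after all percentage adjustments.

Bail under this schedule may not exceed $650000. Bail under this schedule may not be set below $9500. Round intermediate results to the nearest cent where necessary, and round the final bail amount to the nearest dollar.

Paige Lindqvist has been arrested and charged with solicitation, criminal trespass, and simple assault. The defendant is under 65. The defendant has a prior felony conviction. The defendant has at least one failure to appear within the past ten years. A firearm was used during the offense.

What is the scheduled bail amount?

Base amounts from the schedule: solicitation $1600; criminal trespass $5850; simple assault $2350.
Stacking rule: sum of all bases. $1600 + $5850 + $2350 = $9800.
Firearm was used or possessed during the offense (+50%): $9800 × 1.5 = $14700.
Any prior felony conviction (+$8750 flat): $14700 + $8750 = $23450.
$23450 is within the $650000 maximum.
$23450 is at or above the $9500 minimum.

$23450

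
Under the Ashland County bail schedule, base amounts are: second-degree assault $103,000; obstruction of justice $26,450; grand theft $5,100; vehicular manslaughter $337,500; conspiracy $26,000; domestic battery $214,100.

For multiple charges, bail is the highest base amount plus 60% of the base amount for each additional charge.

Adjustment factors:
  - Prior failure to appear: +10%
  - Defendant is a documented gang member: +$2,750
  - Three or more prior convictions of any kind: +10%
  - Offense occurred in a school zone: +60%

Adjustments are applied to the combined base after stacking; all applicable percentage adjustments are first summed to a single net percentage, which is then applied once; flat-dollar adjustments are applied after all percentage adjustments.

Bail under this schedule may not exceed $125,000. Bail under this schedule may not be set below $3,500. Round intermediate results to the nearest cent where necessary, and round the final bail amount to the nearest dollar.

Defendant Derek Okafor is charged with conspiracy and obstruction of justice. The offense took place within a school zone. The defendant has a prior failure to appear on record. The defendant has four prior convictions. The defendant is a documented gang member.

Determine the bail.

Base amounts from the schedule: conspiracy $26,000; obstruction of justice $26,450.
Stacking rule: highest base plus 60% of each additional charge. Highest is obstruction of justice at $26,450. Additional: $26,000 × 60% = $15,600. Combined base = $26,450 + $15,600 = $42,050.
Net percentage adjustment: +10% +10% +60% = +80%. $42,050 × 1.8 = $75,690.
Defendant is a documented gang member (+$2,750 flat): $75,690 + $2,750 = $78,440.
$78,440 is within the $125,000 maximum.
$78,440 is at or above the $3,500 minimum.

$78,440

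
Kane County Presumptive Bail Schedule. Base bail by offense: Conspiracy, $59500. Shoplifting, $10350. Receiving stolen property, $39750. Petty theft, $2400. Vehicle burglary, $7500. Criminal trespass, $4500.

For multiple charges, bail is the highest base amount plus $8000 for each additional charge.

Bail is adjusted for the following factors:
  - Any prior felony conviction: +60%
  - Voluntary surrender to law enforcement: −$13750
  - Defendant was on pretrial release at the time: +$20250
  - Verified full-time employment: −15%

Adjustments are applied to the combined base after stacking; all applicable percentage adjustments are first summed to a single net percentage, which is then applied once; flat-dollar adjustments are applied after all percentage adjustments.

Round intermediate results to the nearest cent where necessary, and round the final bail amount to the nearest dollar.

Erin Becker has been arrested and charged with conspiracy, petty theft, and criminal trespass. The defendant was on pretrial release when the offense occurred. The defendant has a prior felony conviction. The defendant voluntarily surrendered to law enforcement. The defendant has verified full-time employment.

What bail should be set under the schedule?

Base amounts from the schedule: conspiracy $59500; petty theft $2400; criminal trespass $4500.
Stacking rule: highest base plus $8000 per additional charge. Highest is conspiracy at $59500; 2 additional charges → +$16000. Combined base = $75500.
Net percentage adjustment: +60% −15% = +45%. $75500 × 1.45 = $109475.
Voluntary surrender to law enforcement (−$13750 flat): $109475 − $13750 = $95725.
Defendant was on pretrial release at the time (+$20250 flat): $95725 + $20250 = $115975.

$115975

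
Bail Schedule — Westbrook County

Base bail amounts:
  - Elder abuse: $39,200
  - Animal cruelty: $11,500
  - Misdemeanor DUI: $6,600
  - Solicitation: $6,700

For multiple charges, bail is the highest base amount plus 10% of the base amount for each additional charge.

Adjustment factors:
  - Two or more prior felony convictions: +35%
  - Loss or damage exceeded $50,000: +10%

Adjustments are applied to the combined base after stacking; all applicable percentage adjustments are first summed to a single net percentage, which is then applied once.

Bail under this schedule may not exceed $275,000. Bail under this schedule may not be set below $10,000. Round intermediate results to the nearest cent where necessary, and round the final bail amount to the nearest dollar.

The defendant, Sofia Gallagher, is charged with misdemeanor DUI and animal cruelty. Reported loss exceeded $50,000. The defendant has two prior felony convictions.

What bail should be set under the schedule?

$17,632

Base amounts from the schedule: misdemeanor DUI $6,600; animal cruelty $11,500.
Stacking rule: highest base plus 10% of each additional charge. Highest is animal cruelty at $11,500. Additional: $6,600 × 10% = $660. Combined base = $11,500 + $660 = $12,160.
Net percentage adjustment: +35% +10% = +45%. $12,160 × 1.45 = $17,632.
$17,632 is within the $275,000 maximum.
$17,632 is at or above the $10,000 minimum.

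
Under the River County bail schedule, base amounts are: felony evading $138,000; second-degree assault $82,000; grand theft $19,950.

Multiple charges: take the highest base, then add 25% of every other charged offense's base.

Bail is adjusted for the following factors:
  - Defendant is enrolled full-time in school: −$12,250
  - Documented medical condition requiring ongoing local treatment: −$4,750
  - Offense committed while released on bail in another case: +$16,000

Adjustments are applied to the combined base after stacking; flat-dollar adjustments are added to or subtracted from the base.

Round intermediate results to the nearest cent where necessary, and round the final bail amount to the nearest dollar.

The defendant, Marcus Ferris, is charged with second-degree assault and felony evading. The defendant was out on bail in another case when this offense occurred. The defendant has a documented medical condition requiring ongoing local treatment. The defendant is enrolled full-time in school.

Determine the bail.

$157,500

Base amounts from the schedule: second-degree assault $82,000; felony evading $138,000.
Stacking rule: highest base plus 25% of each additional charge. Highest is felony evading at $138,000. Additional: $82,000 × 25% = $20,500. Combined base = $138,000 + $20,500 = $158,500.
Defendant is enrolled full-time in school (−$12,250 flat): $158,500 − $12,250 = $146,250.
Documented medical condition requiring ongoing local treatment (−$4,750 flat): $146,250 − $4,750 = $141,500.
Offense committed while released on bail in another case (+$16,000 flat): $141,500 + $16,000 = $157,500.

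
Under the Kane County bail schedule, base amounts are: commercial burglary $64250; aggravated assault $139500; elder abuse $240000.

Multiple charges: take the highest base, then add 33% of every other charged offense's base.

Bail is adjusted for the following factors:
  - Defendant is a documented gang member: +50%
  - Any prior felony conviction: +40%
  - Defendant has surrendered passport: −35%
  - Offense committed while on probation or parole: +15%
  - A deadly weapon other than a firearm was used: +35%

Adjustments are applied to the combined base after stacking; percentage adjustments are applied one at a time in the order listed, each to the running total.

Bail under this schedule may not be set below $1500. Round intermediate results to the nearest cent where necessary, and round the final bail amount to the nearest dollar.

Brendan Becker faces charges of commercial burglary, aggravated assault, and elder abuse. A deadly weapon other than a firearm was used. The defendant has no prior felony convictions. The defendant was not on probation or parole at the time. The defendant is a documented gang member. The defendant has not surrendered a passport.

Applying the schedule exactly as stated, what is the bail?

Base amounts from the schedule: commercial burglary $64250; aggravated assault $139500; elder abuse $240000.
Stacking rule: highest base plus 33% of each additional charge. Highest is elder abuse at $240000. Additional: $64250 × 33% = $21202.50; $139500 × 33% = $46035. Combined base = $240000 + $67237.50 = $307237.50.
Defendant is a documented gang member (+50%): $307237.50 × 1.5 = $460856.25.
A deadly weapon other than a firearm was used (+35%): $460856.25 × 1.35 = $622155.94.
$622155.94 is at or above the $1500 minimum.
Rounded to the nearest dollar: $622156.

$622156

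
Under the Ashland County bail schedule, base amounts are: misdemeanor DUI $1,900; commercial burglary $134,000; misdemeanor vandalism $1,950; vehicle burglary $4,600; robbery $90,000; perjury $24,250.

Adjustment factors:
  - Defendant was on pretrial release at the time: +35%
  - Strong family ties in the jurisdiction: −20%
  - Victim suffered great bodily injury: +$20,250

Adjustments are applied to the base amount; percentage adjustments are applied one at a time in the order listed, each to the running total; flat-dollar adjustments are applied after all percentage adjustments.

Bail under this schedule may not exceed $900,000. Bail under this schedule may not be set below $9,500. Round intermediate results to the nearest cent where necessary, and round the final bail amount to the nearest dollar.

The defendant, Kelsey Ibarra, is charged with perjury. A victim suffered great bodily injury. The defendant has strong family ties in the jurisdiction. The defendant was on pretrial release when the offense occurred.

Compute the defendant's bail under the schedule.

Base amounts from the schedule: perjury $24,250.
Single charge. Combined base = $24,250.
Defendant was on pretrial release at the time (+35%): $24,250 × 1.35 = $32,737.50.
Strong family ties in the jurisdiction (−20%): $32,737.50 × 0.8 = $26,190.
Victim suffered great bodily injury (+$20,250 flat): $26,190 + $20,250 = $46,440.
$46,440 is within the $900,000 maximum.
$46,440 is at or above the $9,500 minimum.

$46,440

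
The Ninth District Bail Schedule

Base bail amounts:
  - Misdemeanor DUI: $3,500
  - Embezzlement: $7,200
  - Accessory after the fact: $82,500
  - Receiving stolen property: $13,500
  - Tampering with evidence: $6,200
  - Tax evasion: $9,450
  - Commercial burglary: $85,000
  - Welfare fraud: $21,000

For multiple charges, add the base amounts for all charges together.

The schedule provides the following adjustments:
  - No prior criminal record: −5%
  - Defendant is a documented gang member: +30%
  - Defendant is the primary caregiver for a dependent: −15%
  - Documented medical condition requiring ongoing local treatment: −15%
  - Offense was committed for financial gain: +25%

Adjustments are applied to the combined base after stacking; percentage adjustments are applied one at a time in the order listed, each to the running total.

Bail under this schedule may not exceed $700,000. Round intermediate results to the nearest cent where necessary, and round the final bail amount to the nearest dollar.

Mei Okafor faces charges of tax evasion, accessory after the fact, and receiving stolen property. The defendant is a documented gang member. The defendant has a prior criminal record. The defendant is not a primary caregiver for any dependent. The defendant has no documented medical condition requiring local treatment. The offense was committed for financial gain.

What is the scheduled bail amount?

Base amounts from the schedule: tax evasion $9,450; accessory after the fact $82,500; receiving stolen property $13,500.
Stacking rule: sum of all bases. $9,450 + $82,500 + $13,500 = $105,450.
Defendant is a documented gang member (+30%): $105,450 × 1.3 = $137,085.
Offense was committed for financial gain (+25%): $137,085 × 1.25 = $171,356.25.
$171,356.25 is within the $700,000 maximum.
Rounded to the nearest dollar: $171,356.

$171,356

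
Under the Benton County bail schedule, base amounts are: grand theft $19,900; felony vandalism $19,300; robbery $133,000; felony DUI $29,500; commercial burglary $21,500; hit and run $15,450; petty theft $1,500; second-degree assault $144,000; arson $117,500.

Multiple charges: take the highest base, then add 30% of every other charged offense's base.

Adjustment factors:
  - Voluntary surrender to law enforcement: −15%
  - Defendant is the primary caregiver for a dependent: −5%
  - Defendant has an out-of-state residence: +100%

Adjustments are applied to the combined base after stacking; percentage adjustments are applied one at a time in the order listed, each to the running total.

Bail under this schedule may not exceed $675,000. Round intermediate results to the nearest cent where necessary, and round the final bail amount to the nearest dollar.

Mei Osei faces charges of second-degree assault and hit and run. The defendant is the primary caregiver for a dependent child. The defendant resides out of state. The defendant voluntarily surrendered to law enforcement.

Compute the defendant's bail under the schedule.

$240,046

Base amounts from the schedule: second-degree assault $144,000; hit and run $15,450.
Stacking rule: highest base plus 30% of each additional charge. Highest is second-degree assault at $144,000. Additional: $15,450 × 30% = $4,635. Combined base = $144,000 + $4,635 = $148,635.
Voluntary surrender to law enforcement (−15%): $148,635 × 0.85 = $126,339.75.
Defendant is the primary caregiver for a dependent (−5%): $126,339.75 × 0.95 = $120,022.76.
Defendant has an out-of-state residence (+100%): $120,022.76 × 2 = $240,045.52.
$240,045.52 is within the $675,000 maximum.
Rounded to the nearest dollar: $240,046.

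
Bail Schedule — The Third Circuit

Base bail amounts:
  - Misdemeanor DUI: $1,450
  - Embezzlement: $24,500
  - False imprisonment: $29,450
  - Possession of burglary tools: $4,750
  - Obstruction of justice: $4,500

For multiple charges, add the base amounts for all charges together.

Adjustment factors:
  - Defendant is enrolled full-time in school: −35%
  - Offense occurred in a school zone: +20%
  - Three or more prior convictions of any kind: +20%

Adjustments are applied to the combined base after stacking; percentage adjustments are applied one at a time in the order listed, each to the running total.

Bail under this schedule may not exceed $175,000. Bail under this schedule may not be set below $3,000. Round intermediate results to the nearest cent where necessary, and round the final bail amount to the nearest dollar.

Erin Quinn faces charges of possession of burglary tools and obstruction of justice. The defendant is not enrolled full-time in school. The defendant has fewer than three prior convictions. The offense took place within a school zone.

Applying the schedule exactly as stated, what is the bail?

$11,100

Base amounts from the schedule: possession of burglary tools $4,750; obstruction of justice $4,500.
Stacking rule: sum of all bases. $4,750 + $4,500 = $9,250.
Offense occurred in a school zone (+20%): $9,250 × 1.2 = $11,100.
$11,100 is within the $175,000 maximum.
$11,100 is at or above the $3,000 minimum.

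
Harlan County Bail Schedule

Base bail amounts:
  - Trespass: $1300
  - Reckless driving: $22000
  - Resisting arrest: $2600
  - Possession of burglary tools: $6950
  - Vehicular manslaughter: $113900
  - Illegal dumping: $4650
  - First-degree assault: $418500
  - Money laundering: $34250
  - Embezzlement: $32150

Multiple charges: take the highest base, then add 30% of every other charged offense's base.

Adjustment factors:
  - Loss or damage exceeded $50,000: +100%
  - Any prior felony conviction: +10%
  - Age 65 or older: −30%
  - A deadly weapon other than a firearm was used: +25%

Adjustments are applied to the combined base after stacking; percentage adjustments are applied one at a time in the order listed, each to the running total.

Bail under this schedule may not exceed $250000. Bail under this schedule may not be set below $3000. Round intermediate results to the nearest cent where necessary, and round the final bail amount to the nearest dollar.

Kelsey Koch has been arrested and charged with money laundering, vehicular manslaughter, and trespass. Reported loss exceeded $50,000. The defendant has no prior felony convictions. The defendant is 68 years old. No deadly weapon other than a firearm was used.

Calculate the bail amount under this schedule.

Base amounts from the schedule: money laundering $34250; vehicular manslaughter $113900; trespass $1300.
Stacking rule: highest base plus 30% of each additional charge. Highest is vehicular manslaughter at $113900. Additional: $34250 × 30% = $10275; $1300 × 30% = $390. Combined base = $113900 + $10665 = $124565.
Loss or damage exceeded $50,000 (+100%): $124565 × 2 = $249130.
Age 65 or older (−30%): $249130 × 0.7 = $174391.
$174391 is within the $250000 maximum.
$174391 is at or above the $3000 minimum.

$174391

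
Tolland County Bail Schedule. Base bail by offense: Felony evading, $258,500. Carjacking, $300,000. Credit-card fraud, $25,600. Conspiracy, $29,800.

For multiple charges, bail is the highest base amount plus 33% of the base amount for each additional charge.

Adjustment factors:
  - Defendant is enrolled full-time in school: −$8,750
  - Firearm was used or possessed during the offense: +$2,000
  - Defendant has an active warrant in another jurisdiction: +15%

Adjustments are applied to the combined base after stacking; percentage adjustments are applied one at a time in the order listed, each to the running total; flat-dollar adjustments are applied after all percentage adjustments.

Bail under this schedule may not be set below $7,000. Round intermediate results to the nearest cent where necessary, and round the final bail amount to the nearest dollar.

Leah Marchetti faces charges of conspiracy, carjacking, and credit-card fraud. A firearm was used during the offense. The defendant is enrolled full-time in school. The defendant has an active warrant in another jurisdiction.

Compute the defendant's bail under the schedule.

$359,274

Base amounts from the schedule: conspiracy $29,800; carjacking $300,000; credit-card fraud $25,600.
Stacking rule: highest base plus 33% of each additional charge. Highest is carjacking at $300,000. Additional: $29,800 × 33% = $9,834; $25,600 × 33% = $8,448. Combined base = $300,000 + $18,282 = $318,282.
Defendant has an active warrant in another jurisdiction (+15%): $318,282 × 1.15 = $366,024.30.
Defendant is enrolled full-time in school (−$8,750 flat): $366,024.30 − $8,750 = $357,274.30.
Firearm was used or possessed during the offense (+$2,000 flat): $357,274.30 + $2,000 = $359,274.30.
$359,274.30 is at or above the $7,000 minimum.
Rounded to the nearest dollar: $359,274.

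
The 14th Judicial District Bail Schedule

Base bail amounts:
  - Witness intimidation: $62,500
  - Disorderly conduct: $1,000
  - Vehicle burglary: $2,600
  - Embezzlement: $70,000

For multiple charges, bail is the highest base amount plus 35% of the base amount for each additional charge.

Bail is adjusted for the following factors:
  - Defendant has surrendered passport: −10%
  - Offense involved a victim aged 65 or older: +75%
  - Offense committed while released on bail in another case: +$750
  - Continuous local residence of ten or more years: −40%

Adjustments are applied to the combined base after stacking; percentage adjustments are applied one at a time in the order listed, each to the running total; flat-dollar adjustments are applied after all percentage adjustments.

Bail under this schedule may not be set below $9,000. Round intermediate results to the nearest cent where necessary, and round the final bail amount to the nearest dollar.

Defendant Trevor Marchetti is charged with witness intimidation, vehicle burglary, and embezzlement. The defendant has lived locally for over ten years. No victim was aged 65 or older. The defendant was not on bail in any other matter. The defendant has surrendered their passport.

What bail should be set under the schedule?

$50,104

Base amounts from the schedule: witness intimidation $62,500; vehicle burglary $2,600; embezzlement $70,000.
Stacking rule: highest base plus 35% of each additional charge. Highest is embezzlement at $70,000. Additional: $62,500 × 35% = $21,875; $2,600 × 35% = $910. Combined base = $70,000 + $22,785 = $92,785.
Defendant has surrendered passport (−10%): $92,785 × 0.9 = $83,506.50.
Continuous local residence of ten or more years (−40%): $83,506.50 × 0.6 = $50,103.90.
$50,103.90 is at or above the $9,000 minimum.
Rounded to the nearest dollar: $50,104.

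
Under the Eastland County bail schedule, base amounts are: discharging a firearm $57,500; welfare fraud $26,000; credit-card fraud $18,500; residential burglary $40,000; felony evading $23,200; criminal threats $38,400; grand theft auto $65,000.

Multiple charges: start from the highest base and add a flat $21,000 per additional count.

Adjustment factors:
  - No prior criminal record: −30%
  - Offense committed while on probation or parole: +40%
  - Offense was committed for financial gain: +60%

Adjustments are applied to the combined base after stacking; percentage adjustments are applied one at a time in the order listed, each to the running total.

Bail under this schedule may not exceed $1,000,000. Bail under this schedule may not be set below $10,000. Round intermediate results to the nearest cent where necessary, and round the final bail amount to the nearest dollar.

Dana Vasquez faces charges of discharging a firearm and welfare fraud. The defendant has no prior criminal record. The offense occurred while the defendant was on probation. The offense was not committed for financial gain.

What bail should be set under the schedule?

$76,930

Base amounts from the schedule: discharging a firearm $57,500; welfare fraud $26,000.
Stacking rule: highest base plus $21,000 per additional charge. Highest is discharging a firearm at $57,500; 1 additional charge → +$21,000. Combined base = $78,500.
No prior criminal record (−30%): $78,500 × 0.7 = $54,950.
Offense committed while on probation or parole (+40%): $54,950 × 1.4 = $76,930.
$76,930 is within the $1,000,000 maximum.
$76,930 is at or above the $10,000 minimum.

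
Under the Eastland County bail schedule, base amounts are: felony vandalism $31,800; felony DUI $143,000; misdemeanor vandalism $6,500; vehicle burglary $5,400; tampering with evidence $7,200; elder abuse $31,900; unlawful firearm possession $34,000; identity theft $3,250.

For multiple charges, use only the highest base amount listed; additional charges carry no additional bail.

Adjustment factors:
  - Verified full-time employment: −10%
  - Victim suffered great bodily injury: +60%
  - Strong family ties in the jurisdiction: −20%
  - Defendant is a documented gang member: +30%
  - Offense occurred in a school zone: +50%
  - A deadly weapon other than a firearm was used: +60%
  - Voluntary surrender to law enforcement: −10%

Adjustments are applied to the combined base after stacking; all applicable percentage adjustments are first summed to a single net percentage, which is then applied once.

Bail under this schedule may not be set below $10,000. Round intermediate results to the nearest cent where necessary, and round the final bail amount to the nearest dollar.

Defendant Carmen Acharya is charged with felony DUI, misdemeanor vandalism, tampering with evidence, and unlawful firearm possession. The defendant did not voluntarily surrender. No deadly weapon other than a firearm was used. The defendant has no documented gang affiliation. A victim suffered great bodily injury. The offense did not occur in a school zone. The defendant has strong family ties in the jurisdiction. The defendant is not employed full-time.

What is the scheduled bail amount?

$200,200

Base amounts from the schedule: felony DUI $143,000; misdemeanor vandalism $6,500; tampering with evidence $7,200; unlawful firearm possession $34,000.
Stacking rule: use the highest base only. Highest is felony DUI at $143,000. Combined base = $143,000.
Net percentage adjustment: +60% −20% = +40%. $143,000 × 1.4 = $200,200.
$200,200 is at or above the $10,000 minimum.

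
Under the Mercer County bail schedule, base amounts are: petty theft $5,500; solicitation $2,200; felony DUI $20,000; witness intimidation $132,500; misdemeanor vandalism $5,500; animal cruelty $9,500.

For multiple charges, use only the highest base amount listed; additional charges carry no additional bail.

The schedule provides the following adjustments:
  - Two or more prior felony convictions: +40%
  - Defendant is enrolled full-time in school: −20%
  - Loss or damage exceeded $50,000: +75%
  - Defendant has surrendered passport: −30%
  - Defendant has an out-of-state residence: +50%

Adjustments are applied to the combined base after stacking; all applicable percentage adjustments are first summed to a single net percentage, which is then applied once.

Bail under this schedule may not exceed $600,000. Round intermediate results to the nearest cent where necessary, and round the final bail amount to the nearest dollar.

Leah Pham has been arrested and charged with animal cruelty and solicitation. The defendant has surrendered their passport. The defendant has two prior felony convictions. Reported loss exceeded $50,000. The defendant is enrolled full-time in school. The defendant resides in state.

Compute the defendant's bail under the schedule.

Base amounts from the schedule: animal cruelty $9,500; solicitation $2,200.
Stacking rule: use the highest base only. Highest is animal cruelty at $9,500. Combined base = $9,500.
Net percentage adjustment: +40% −20% +75% −30% = +65%. $9,500 × 1.65 = $15,675.
$15,675 is within the $600,000 maximum.

$15,675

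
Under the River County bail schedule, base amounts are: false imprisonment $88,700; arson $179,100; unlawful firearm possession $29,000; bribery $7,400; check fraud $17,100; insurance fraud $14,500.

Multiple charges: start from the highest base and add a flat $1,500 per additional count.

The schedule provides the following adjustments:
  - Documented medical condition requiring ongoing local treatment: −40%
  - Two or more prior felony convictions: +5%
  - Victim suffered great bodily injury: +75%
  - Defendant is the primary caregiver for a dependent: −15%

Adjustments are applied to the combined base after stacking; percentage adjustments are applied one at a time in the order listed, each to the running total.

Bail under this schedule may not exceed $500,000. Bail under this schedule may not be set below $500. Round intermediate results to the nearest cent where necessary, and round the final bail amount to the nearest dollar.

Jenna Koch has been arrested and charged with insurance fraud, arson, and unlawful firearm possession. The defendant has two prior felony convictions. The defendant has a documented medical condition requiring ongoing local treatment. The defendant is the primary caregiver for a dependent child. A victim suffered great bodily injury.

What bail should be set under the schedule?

$170,650

Base amounts from the schedule: insurance fraud $14,500; arson $179,100; unlawful firearm possession $29,000.
Stacking rule: highest base plus $1,500 per additional charge. Highest is arson at $179,100; 2 additional charges → +$3,000. Combined base = $182,100.
Documented medical condition requiring ongoing local treatment (−40%): $182,100 × 0.6 = $109,260.
Two or more prior felony convictions (+5%): $109,260 × 1.05 = $114,723.
Victim suffered great bodily injury (+75%): $114,723 × 1.75 = $200,765.25.
Defendant is the primary caregiver for a dependent (−15%): $200,765.25 × 0.85 = $170,650.46.
$170,650.46 is within the $500,000 maximum.
$170,650.46 is at or above the $500 minimum.
Rounded to the nearest dollar: $170,650.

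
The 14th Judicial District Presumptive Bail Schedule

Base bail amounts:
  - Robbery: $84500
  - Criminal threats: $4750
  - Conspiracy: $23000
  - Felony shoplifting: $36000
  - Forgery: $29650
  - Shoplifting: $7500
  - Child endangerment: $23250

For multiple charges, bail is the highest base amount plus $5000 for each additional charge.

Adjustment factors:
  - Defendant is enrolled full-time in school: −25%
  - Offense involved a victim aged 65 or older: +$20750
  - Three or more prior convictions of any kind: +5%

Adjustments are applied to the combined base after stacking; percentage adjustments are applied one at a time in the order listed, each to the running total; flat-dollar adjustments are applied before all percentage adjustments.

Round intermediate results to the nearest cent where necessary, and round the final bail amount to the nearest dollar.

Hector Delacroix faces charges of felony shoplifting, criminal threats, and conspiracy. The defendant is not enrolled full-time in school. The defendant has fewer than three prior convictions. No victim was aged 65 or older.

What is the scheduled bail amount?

Base amounts from the schedule: felony shoplifting $36000; criminal threats $4750; conspiracy $23000.
Stacking rule: highest base plus $5000 per additional charge. Highest is felony shoplifting at $36000; 2 additional charges → +$10000. Combined base = $46000.
No adjustment factors apply to this defendant.

$46000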